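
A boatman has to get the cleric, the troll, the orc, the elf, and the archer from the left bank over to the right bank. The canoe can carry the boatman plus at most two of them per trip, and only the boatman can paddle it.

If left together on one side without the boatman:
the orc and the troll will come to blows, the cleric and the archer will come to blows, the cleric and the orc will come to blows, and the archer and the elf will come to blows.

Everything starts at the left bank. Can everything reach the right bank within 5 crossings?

No

Counting alone: the boatman can take at most 2 across per trip to the right bank, so moving all 5 needs at least 3 loaded trips out, with a return between consecutive ones — at least 5 crossings.
The safety rule pushes this higher. Following every safe sequence of crossings, the most of the 5 that can be at the right bank as the canoe arrives there on crossing 5 is 4 — never all 5.
So the move cannot be finished within 5 crossings. (The shortest complete plan takes 7:)
1. Boatman goes to the right bank with the archer and the orc.
2. Boatman goes back to the left bank alone.
3. Boatman goes to the right bank with the cleric.
4. Boatman goes back to the left bank with the archer and the orc.
5. Boatman goes to the right bank with the elf and the troll.
6. Boatman goes back to the left bank alone.
7. Boatman goes to the right bank with the archer and the orc.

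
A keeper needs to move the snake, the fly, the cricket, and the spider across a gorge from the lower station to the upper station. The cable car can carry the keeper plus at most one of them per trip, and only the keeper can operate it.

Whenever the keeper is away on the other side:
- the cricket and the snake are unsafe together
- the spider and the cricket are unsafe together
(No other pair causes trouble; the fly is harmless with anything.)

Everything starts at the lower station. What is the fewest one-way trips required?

Counting alone: the keeper can take at most 1 across per trip to the upper station, so moving all 4 needs at least 4 loaded trips out, with a return between consecutive ones — at least 7 crossings.
The safety rule pushes this higher. Following every safe sequence of crossings, the most of the 4 that can be at the upper station as the cable car arrives there on crossing 7 is 3 — never all 4.
So no plan with fewer than 9 crossings exists, and this one achieves 9:
1. Keeper goes to the upper station with the cricket.  [the lower station: the fly, the snake, the spider | the upper station: the cricket]
2. Keeper goes back to the lower station alone.  [the lower station: the fly, the snake, the spider | the upper station: the cricket]
3. Keeper goes to the upper station with the snake.  [the lower station: the fly, the spider | the upper station: the cricket, the snake]
4. Keeper goes back to the lower station with the cricket.  [the lower station: the cricket, the fly, the spider | the upper station: the snake]
5. Keeper goes to the upper station with the spider.  [the lower station: the cricket, the fly | the upper station: the snake, the spider]
6. Keeper goes back to the lower station alone.  [the lower station: the cricket, the fly | the upper station: the snake, the spider]
7. Keeper goes to the upper station with the fly.  [the lower station: the cricket | the upper station: the fly, the snake, the spider]
8. Keeper goes back to the lower station alone.  [the lower station: the cricket | the upper station: the fly, the snake, the spider]
9. Keeper goes to the upper station with the cricket.  [the lower station: — | the upper station: the cricket, the fly, the snake, the spider]

9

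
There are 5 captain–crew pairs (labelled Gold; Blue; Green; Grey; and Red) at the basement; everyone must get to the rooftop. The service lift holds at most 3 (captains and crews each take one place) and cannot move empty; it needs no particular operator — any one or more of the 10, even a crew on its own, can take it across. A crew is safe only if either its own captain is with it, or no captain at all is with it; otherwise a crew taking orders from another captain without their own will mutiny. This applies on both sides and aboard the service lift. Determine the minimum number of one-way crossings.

11

Counting alone: each trip to the rooftop takes at most 3 across and each return brings at least 1 back, so after t trips out (and t−1 returns) at most 3t − (t−1) of the 10 are across; that first reaches 10 at t = 5, so at least 9 crossings are needed.
The safety rule pushes this higher. Following every safe sequence of crossings, the most of the 10 that can be at the rooftop as the service lift arrives there on crossing 9 is 9 — never all 10.
So no plan with fewer than 11 crossings exists, and this one achieves 11:
1. captain Gold and crew Gold cross → the rooftop.
2. captain Gold crosses ← the basement.
3. crew Blue, crew Green, and crew Grey cross → the rooftop.
4. crew Gold crosses ← the basement.
5. captain Blue, captain Green, and captain Grey cross → the rooftop.
6. captain Blue and crew Blue cross ← the basement.
7. captain Blue, captain Gold, and captain Red cross → the rooftop.
8. crew Green crosses ← the basement.
9. crew Blue and crew Gold cross → the rooftop.
10. crew Gold crosses ← the basement.
11. crew Gold, crew Green, and crew Red cross → the rooftop.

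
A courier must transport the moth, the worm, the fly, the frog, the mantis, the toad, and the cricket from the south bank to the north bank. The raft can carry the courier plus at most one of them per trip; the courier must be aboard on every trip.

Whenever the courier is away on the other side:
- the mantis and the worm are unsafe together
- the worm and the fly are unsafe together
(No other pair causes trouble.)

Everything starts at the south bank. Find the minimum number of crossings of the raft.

Counting alone: the courier can take at most 1 across per trip to the north bank, so moving all 7 needs at least 7 loaded trips out, with a return between consecutive ones — at least 13 crossings.
The safety rule pushes this higher. Following every safe sequence of crossings, the most of the 7 that can be at the north bank as the raft arrives there on crossing 13 is 6 — never all 7.
So no plan with fewer than 15 crossings exists, and this one achieves 15:
1. Courier goes to the north bank with the worm.
2. Courier goes back to the south bank alone.
3. Courier goes to the north bank with the moth.
4. Courier goes back to the south bank alone.
5. Courier goes to the north bank with the fly.
6. Courier goes back to the south bank with the worm.
7. Courier goes to the north bank with the mantis.
8. Courier goes back to the south bank alone.
9. Courier goes to the north bank with the frog.
10. Courier goes back to the south bank alone.
11. Courier goes to the north bank with the toad.
12. Courier goes back to the south bank alone.
13. Courier goes to the north bank with the cricket.
14. Courier goes back to the south bank alone.
15. Courier goes to the north bank with the worm.

15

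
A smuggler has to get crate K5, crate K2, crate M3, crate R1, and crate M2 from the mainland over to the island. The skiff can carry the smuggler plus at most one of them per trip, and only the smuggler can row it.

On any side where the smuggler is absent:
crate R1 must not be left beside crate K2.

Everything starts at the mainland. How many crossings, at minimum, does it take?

Counting alone: the smuggler can take at most 1 across per trip to the island, so moving all 5 needs at least 5 loaded trips out, with a return between consecutive ones — at least 9 crossings.
The plan below uses exactly 9 crossings, so it is optimal:
1. Smuggler goes to the island with crate K2.
2. Smuggler goes back to the mainland alone.
3. Smuggler goes to the island with crate K5.
4. Smuggler goes back to the mainland alone.
5. Smuggler goes to the island with crate M3.
6. Smuggler goes back to the mainland alone.
7. Smuggler goes to the island with crate M2.
8. Smuggler goes back to the mainland alone.
9. Smuggler goes to the island with crate R1.

9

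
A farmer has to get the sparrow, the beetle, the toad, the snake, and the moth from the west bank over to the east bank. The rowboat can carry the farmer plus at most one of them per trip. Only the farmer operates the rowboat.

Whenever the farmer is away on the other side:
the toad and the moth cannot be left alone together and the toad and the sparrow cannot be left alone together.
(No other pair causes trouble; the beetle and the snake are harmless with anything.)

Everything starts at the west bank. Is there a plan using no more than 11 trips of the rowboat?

Yes

Yes — this plan uses 11 crossings (≤ 11):
1. Farmer goes to the east bank with the toad.
2. Farmer goes back to the west bank alone.
3. Farmer goes to the east bank with the sparrow.
4. Farmer goes back to the west bank with the toad.
5. Farmer goes to the east bank with the moth.
6. Farmer goes back to the west bank alone.
7. Farmer goes to the east bank with the beetle.
8. Farmer goes back to the west bank alone.
9. Farmer goes to the east bank with the snake.
10. Farmer goes back to the west bank alone.
11. Farmer goes to the east bank with the toad.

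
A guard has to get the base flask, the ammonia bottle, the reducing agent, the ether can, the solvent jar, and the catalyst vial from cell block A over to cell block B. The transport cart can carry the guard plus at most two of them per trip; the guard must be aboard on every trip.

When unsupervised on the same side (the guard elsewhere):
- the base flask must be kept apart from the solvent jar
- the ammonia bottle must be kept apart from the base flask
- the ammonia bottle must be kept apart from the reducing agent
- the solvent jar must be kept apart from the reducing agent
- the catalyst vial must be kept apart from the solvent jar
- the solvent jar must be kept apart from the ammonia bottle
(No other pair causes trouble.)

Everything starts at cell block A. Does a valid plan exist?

Yes

1. Guard goes to cell block B with the ammonia bottle and the solvent jar.
2. Guard goes back to cell block A with the ammonia bottle.
3. Guard goes to cell block B with the base flask and the reducing agent.
4. Guard goes back to cell block A with the solvent jar.
5. Guard goes to cell block B with the ammonia bottle and the catalyst vial.
6. Guard goes back to cell block A with the ammonia bottle.
7. Guard goes to cell block B with the ammonia bottle and the ether can.
8. Guard goes back to cell block A with the ammonia bottle.
9. Guard goes to cell block B with the ammonia bottle and the solvent jar.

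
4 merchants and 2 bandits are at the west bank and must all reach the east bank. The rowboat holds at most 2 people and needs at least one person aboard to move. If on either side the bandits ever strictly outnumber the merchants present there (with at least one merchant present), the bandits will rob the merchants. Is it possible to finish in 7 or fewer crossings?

Counting alone: each trip to the east bank takes at most 2 across and each return brings at least 1 back, so after t trips out (and t−1 returns) at most 2t − (t−1) of the 6 are across; that first reaches 6 at t = 5, so at least 9 crossings are needed.
Since 7 < 9, 7 crossings cannot be enough. (The shortest complete plan in fact takes 9:)
1. 2 bandits → the east bank.  (the west bank: 4M 0B; the east bank: 0M 2B)
2. 1 bandit ← the west bank.  (the west bank: 4M 1B; the east bank: 0M 1B)
3. 2 merchants → the east bank.  (the west bank: 2M 1B; the east bank: 2M 1B)
4. 1 bandit ← the west bank.  (the west bank: 2M 2B; the east bank: 2M 0B)
5. 2 bandits → the east bank.  (the west bank: 2M 0B; the east bank: 2M 2B)
6. 1 bandit ← the west bank.  (the west bank: 2M 1B; the east bank: 2M 1B)
7. 1 merchant and 1 bandit → the east bank.  (the west bank: 1M 0B; the east bank: 3M 2B)
8. 1 bandit ← the west bank.  (the west bank: 1M 1B; the east bank: 3M 1B)
9. 1 merchant and 1 bandit → the east bank.  (the west bank: 0M 0B; the east bank: 4M 2B)

No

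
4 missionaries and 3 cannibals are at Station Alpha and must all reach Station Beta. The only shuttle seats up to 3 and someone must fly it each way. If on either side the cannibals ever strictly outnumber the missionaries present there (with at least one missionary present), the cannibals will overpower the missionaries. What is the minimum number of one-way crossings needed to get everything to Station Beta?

Counting alone: each trip to Station Beta takes at most 3 across and each return brings at least 1 back, so after t trips out (and t−1 returns) at most 3t − (t−1) of the 7 are across; that first reaches 7 at t = 3, so at least 5 crossings are needed.
The plan below uses exactly 5 crossings, so it is optimal:
1. 3 cannibals → Station Beta.  (Station Alpha: 4M 0C; Station Beta: 0M 3C)
2. 1 cannibal ← Station Alpha.  (Station Alpha: 4M 1C; Station Beta: 0M 2C)
3. 3 missionaries → Station Beta.  (Station Alpha: 1M 1C; Station Beta: 3M 2C)
4. 1 missionary ← Station Alpha.  (Station Alpha: 2M 1C; Station Beta: 2M 2C)
5. 2 missionaries and 1 cannibal → Station Beta.  (Station Alpha: 0M 0C; Station Beta: 4M 3C)

5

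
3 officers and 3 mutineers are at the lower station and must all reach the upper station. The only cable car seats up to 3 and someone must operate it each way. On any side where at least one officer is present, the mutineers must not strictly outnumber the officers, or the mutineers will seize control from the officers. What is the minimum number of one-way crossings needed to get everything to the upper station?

5

Counting alone: each trip to the upper station takes at most 3 across and each return brings at least 1 back, so after t trips out (and t−1 returns) at most 3t − (t−1) of the 6 are across; that first reaches 6 at t = 3, so at least 5 crossings are needed.
The plan below uses exactly 5 crossings, so it is optimal:
1. 2 mutineers → the upper station.  (the lower station: 3O 1M; the upper station: 0O 2M)
2. 1 mutineer ← the lower station.  (the lower station: 3O 2M; the upper station: 0O 1M)
3. 3 officers → the upper station.  (the lower station: 0O 2M; the upper station: 3O 1M)
4. 1 mutineer ← the lower station.  (the lower station: 0O 3M; the upper station: 3O 0M)
5. 3 mutineers → the upper station.  (the lower station: 0O 0M; the upper station: 3O 3M)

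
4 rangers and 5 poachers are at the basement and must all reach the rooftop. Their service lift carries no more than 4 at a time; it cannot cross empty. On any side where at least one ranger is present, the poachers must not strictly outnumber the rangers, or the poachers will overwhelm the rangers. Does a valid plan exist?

The poachers already outnumber the rangers at the basement before anyone moves, so the starting position itself is disallowed.

No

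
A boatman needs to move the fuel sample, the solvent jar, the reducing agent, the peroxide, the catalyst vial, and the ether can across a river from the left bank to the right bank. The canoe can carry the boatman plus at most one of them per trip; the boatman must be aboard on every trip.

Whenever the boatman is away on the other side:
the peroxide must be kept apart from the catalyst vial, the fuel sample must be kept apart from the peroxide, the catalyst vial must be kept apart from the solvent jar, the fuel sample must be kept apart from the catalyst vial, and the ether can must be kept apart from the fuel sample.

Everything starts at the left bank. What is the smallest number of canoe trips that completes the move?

impossible

Whatever the first load, the items left behind include a forbidden pair without the boatman. No opening move is safe, so no plan exists.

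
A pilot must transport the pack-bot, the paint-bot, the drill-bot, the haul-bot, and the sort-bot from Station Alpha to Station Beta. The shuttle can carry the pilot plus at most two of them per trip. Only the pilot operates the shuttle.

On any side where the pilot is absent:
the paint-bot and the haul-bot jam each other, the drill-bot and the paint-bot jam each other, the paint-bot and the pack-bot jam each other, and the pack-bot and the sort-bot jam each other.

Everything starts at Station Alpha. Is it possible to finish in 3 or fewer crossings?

Counting alone: the pilot can take at most 2 across per trip to Station Beta, so moving all 5 needs at least 3 loaded trips out, with a return between consecutive ones — at least 5 crossings.
Since 3 < 5, 3 crossings cannot be enough. (The shortest complete plan in fact takes 5:)
1. Pilot goes to Station Beta with the pack-bot and the paint-bot.  [Station Alpha: the drill-bot, the haul-bot, the sort-bot | Station Beta: the pack-bot, the paint-bot]
2. Pilot goes back to Station Alpha with the paint-bot.  [Station Alpha: the drill-bot, the haul-bot, the paint-bot, the sort-bot | Station Beta: the pack-bot]
3. Pilot goes to Station Beta with the drill-bot and the haul-bot.  [Station Alpha: the paint-bot, the sort-bot | Station Beta: the drill-bot, the haul-bot, the pack-bot]
4. Pilot goes back to Station Alpha alone.  [Station Alpha: the paint-bot, the sort-bot | Station Beta: the drill-bot, the haul-bot, the pack-bot]
5. Pilot goes to Station Beta with the paint-bot and the sort-bot.  [Station Alpha: — | Station Beta: the drill-bot, the haul-bot, the pack-bot, the paint-bot, the sort-bot]

No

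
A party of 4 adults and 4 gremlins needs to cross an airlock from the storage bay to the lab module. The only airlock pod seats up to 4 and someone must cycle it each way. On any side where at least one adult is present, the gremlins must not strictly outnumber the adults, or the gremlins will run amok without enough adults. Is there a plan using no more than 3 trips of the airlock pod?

Counting alone: each trip to the lab module takes at most 4 across and each return brings at least 1 back, so after t trips out (and t−1 returns) at most 4t − (t−1) of the 8 are across; that first reaches 8 at t = 3, so at least 5 crossings are needed.
Since 3 < 5, 3 crossings cannot be enough. (The shortest complete plan in fact takes 5:)
1. 2 gremlins → the lab module.  (the storage bay: 4A 2G; the lab module: 0A 2G)
2. 1 gremlin ← the storage bay.  (the storage bay: 4A 3G; the lab module: 0A 1G)
3. 4 adults → the lab module.  (the storage bay: 0A 3G; the lab module: 4A 1G)
4. 1 gremlin ← the storage bay.  (the storage bay: 0A 4G; the lab module: 4A 0G)
5. 4 gremlins → the lab module.  (the storage bay: 0A 0G; the lab module: 4A 4G)

No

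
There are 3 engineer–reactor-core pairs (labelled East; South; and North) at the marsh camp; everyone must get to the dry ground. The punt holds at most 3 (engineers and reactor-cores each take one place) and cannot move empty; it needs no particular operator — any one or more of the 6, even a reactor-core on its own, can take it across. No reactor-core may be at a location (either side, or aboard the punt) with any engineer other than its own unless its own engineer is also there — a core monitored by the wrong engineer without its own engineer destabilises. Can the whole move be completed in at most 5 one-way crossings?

Yes — this plan uses 5 crossings (≤ 5):
1. engineer East and reactor-core East cross → the dry ground.
2. engineer East crosses ← the marsh camp.
3. engineer East, engineer North, and engineer South cross → the dry ground.
4. reactor-core East crosses ← the marsh camp.
5. reactor-core East, reactor-core North, and reactor-core South cross → the dry ground.

Yes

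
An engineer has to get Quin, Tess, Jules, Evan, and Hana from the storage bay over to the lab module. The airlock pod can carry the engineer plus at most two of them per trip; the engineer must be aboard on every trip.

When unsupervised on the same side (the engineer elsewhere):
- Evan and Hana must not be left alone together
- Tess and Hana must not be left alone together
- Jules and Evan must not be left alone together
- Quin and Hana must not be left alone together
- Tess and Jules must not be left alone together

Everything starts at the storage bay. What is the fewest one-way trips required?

7

Counting alone: the engineer can take at most 2 across per trip to the lab module, so moving all 5 needs at least 3 loaded trips out, with a return between consecutive ones — at least 5 crossings.
The safety rule pushes this higher. Following every safe sequence of crossings, the most of the 5 that can be at the lab module as the airlock pod arrives there on crossing 5 is 4 — never all 5.
So no plan with fewer than 7 crossings exists, and this one achieves 7:
1. Engineer goes to the lab module with Hana and Jules.  [the storage bay: Evan, Quin, Tess | the lab module: Hana, Jules]
2. Engineer goes back to the storage bay alone.  [the storage bay: Evan, Quin, Tess | the lab module: Hana, Jules]
3. Engineer goes to the lab module with Quin.  [the storage bay: Evan, Tess | the lab module: Hana, Jules, Quin]
4. Engineer goes back to the storage bay with Hana.  [the storage bay: Evan, Hana, Tess | the lab module: Jules, Quin]
5. Engineer goes to the lab module with Evan and Tess.  [the storage bay: Hana | the lab module: Evan, Jules, Quin, Tess]
6. Engineer goes back to the storage bay with Jules.  [the storage bay: Hana, Jules | the lab module: Evan, Quin, Tess]
7. Engineer goes to the lab module with Hana and Jules.  [the storage bay: — | the lab module: Evan, Hana, Jules, Quin, Tess]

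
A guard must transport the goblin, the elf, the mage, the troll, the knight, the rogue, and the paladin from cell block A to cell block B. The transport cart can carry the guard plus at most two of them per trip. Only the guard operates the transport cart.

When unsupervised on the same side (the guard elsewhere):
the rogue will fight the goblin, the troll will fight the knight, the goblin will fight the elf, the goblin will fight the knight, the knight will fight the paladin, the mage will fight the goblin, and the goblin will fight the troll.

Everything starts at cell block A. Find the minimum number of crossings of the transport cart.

Counting alone: the guard can take at most 2 across per trip to cell block B, so moving all 7 needs at least 4 loaded trips out, with a return between consecutive ones — at least 7 crossings.
The safety rule pushes this higher. Following every safe sequence of crossings, the most of the 7 that can be at cell block B as the transport cart arrives there on crossings 7, 9 is 5, 6 respectively — never all 7.
So no plan with fewer than 11 crossings exists, and this one achieves 11:
1. Guard goes to cell block B with the goblin and the knight.
2. Guard goes back to cell block A with the goblin.
3. Guard goes to cell block B with the elf and the goblin.
4. Guard goes back to cell block A with the goblin.
5. Guard goes to cell block B with the goblin and the mage.
6. Guard goes back to cell block A with the goblin.
7. Guard goes to cell block B with the goblin and the rogue.
8. Guard goes back to cell block A with the goblin.
9. Guard goes to cell block B with the paladin and the troll.
10. Guard goes back to cell block A with the knight.
11. Guard goes to cell block B with the goblin and the knight.

11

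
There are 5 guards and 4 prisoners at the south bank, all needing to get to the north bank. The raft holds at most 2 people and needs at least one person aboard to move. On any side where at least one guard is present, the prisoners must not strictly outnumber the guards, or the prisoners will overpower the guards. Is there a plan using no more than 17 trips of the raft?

Yes — this plan uses 15 crossings (≤ 17):
1. 2 prisoners → the north bank.  (the south bank: 5G 2P; the north bank: 0G 2P)
2. 1 prisoner ← the south bank.  (the south bank: 5G 3P; the north bank: 0G 1P)
3. 2 prisoners → the north bank.  (the south bank: 5G 1P; the north bank: 0G 3P)
4. 1 prisoner ← the south bank.  (the south bank: 5G 2P; the north bank: 0G 2P)
5. 2 guards → the north bank.  (the south bank: 3G 2P; the north bank: 2G 2P)
6. 1 prisoner ← the south bank.  (the south bank: 3G 3P; the north bank: 2G 1P)
7. 1 guard and 1 prisoner → the north bank.  (the south bank: 2G 2P; the north bank: 3G 2P)
8. 1 guard ← the south bank.  (the south bank: 3G 2P; the north bank: 2G 2P)
9. 1 guard and 1 prisoner → the north bank.  (the south bank: 2G 1P; the north bank: 3G 3P)
10. 1 prisoner ← the south bank.  (the south bank: 2G 2P; the north bank: 3G 2P)
11. 1 guard and 1 prisoner → the north bank.  (the south bank: 1G 1P; the north bank: 4G 3P)
12. 1 guard ← the south bank.  (the south bank: 2G 1P; the north bank: 3G 3P)
13. 1 guard and 1 prisoner → the north bank.  (the south bank: 1G 0P; the north bank: 4G 4P)
14. 1 prisoner ← the south bank.  (the south bank: 1G 1P; the north bank: 4G 3P)
15. 1 guard and 1 prisoner → the north bank.  (the south bank: 0G 0P; the north bank: 5G 4P)

Yes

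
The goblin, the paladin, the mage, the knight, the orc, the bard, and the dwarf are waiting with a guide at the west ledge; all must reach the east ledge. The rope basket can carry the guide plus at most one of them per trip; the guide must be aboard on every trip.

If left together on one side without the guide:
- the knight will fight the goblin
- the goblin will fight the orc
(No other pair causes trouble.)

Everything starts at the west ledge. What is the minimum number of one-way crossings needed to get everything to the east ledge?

15

Counting alone: the guide can take at most 1 across per trip to the east ledge, so moving all 7 needs at least 7 loaded trips out, with a return between consecutive ones — at least 13 crossings.
The safety rule pushes this higher. Following every safe sequence of crossings, the most of the 7 that can be at the east ledge as the rope basket arrives there on crossing 13 is 6 — never all 7.
So no plan with fewer than 15 crossings exists, and this one achieves 15:
1. Guide goes to the east ledge with the goblin.
2. Guide goes back to the west ledge alone.
3. Guide goes to the east ledge with the paladin.
4. Guide goes back to the west ledge alone.
5. Guide goes to the east ledge with the mage.
6. Guide goes back to the west ledge alone.
7. Guide goes to the east ledge with the knight.
8. Guide goes back to the west ledge with the goblin.
9. Guide goes to the east ledge with the orc.
10. Guide goes back to the west ledge alone.
11. Guide goes to the east ledge with the bard.
12. Guide goes back to the west ledge alone.
13. Guide goes to the east ledge with the dwarf.
14. Guide goes back to the west ledge alone.
15. Guide goes to the east ledge with the goblin.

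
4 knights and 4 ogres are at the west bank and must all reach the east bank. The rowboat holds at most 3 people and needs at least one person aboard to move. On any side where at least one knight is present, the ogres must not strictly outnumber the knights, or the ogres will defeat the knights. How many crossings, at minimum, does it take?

9

Counting alone: each trip to the east bank takes at most 3 across and each return brings at least 1 back, so after t trips out (and t−1 returns) at most 3t − (t−1) of the 8 are across; that first reaches 8 at t = 4, so at least 7 crossings are needed.
The safety rule pushes this higher. Following every safe sequence of crossings, the most of the 8 that can be at the east bank as the rowboat arrives there on crossing 7 is 7 — never all 8.
So no plan with fewer than 9 crossings exists, and this one achieves 9:
1. 2 ogres → the east bank.  (the west bank: 4K 2O; the east bank: 0K 2O)
2. 1 ogre ← the west bank.  (the west bank: 4K 3O; the east bank: 0K 1O)
3. 3 ogres → the east bank.  (the west bank: 4K 0O; the east bank: 0K 4O)
4. 1 ogre ← the west bank.  (the west bank: 4K 1O; the east bank: 0K 3O)
5. 3 knights → the east bank.  (the west bank: 1K 1O; the east bank: 3K 3O)
6. 1 knight and 1 ogre ← the west bank.  (the west bank: 2K 2O; the east bank: 2K 2O)
7. 2 knights → the east bank.  (the west bank: 0K 2O; the east bank: 4K 2O)
8. 1 ogre ← the west bank.  (the west bank: 0K 3O; the east bank: 4K 1O)
9. 3 ogres → the east bank.  (the west bank: 0K 0O; the east bank: 4K 4O)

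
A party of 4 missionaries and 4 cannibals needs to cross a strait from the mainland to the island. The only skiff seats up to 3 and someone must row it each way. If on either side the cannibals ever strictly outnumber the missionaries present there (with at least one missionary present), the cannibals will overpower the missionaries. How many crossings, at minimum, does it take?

Counting alone: each trip to the island takes at most 3 across and each return brings at least 1 back, so after t trips out (and t−1 returns) at most 3t − (t−1) of the 8 are across; that first reaches 8 at t = 4, so at least 7 crossings are needed.
The safety rule pushes this higher. Following every safe sequence of crossings, the most of the 8 that can be at the island as the skiff arrives there on crossing 7 is 7 — never all 8.
So no plan with fewer than 9 crossings exists, and this one achieves 9:
1. 2 cannibals → the island.  (the mainland: 4M 2C; the island: 0M 2C)
2. 1 cannibal ← the mainland.  (the mainland: 4M 3C; the island: 0M 1C)
3. 3 cannibals → the island.  (the mainland: 4M 0C; the island: 0M 4C)
4. 1 cannibal ← the mainland.  (the mainland: 4M 1C; the island: 0M 3C)
5. 3 missionaries → the island.  (the mainland: 1M 1C; the island: 3M 3C)
6. 1 missionary and 1 cannibal ← the mainland.  (the mainland: 2M 2C; the island: 2M 2C)
7. 2 missionaries → the island.  (the mainland: 0M 2C; the island: 4M 2C)
8. 1 cannibal ← the mainland.  (the mainland: 0M 3C; the island: 4M 1C)
9. 3 cannibals → the island.  (the mainland: 0M 0C; the island: 4M 4C)

9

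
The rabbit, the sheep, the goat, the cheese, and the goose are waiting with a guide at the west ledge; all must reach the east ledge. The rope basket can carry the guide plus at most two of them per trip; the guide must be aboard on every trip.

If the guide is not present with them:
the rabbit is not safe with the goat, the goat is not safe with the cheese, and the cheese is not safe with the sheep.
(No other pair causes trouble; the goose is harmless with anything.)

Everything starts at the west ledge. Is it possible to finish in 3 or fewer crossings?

No

Counting alone: the guide can take at most 2 across per trip to the east ledge, so moving all 5 needs at least 3 loaded trips out, with a return between consecutive ones — at least 5 crossings.
Since 3 < 5, 3 crossings cannot be enough. (The shortest complete plan in fact takes 5:)
1. Guide goes to the east ledge with the cheese and the rabbit.  [the west ledge: the goat, the goose, the sheep | the east ledge: the cheese, the rabbit]
2. Guide goes back to the west ledge alone.  [the west ledge: the goat, the goose, the sheep | the east ledge: the cheese, the rabbit]
3. Guide goes to the east ledge with the goose.  [the west ledge: the goat, the sheep | the east ledge: the cheese, the goose, the rabbit]
4. Guide goes back to the west ledge alone.  [the west ledge: the goat, the sheep | the east ledge: the cheese, the goose, the rabbit]
5. Guide goes to the east ledge with the goat and the sheep.  [the west ledge: — | the east ledge: the cheese, the goat, the goose, the rabbit, the sheep]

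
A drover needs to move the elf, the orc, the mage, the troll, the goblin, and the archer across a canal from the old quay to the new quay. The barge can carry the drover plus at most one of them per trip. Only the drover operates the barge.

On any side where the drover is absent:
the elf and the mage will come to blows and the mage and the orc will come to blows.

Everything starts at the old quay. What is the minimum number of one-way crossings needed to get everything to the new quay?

Counting alone: the drover can take at most 1 across per trip to the new quay, so moving all 6 needs at least 6 loaded trips out, with a return between consecutive ones — at least 11 crossings.
The safety rule pushes this higher. Following every safe sequence of crossings, the most of the 6 that can be at the new quay as the barge arrives there on crossing 11 is 5 — never all 6.
So no plan with fewer than 13 crossings exists, and this one achieves 13:
1. Drover goes to the new quay with the mage.  [the old quay: the archer, the elf, the goblin, the orc, the troll | the new quay: the mage]
2. Drover goes back to the old quay alone.  [the old quay: the archer, the elf, the goblin, the orc, the troll | the new quay: the mage]
3. Drover goes to the new quay with the elf.  [the old quay: the archer, the goblin, the orc, the troll | the new quay: the elf, the mage]
4. Drover goes back to the old quay with the mage.  [the old quay: the archer, the goblin, the mage, the orc, the troll | the new quay: the elf]
5. Drover goes to the new quay with the orc.  [the old quay: the archer, the goblin, the mage, the troll | the new quay: the elf, the orc]
6. Drover goes back to the old quay alone.  [the old quay: the archer, the goblin, the mage, the troll | the new quay: the elf, the orc]
7. Drover goes to the new quay with the troll.  [the old quay: the archer, the goblin, the mage | the new quay: the elf, the orc, the troll]
8. Drover goes back to the old quay alone.  [the old quay: the archer, the goblin, the mage | the new quay: the elf, the orc, the troll]
9. Drover goes to the new quay with the goblin.  [the old quay: the archer, the mage | the new quay: the elf, the goblin, the orc, the troll]
10. Drover goes back to the old quay alone.  [the old quay: the archer, the mage | the new quay: the elf, the goblin, the orc, the troll]
11. Drover goes to the new quay with the archer.  [the old quay: the mage | the new quay: the archer, the elf, the goblin, the orc, the troll]
12. Drover goes back to the old quay alone.  [the old quay: the mage | the new quay: the archer, the elf, the goblin, the orc, the troll]
13. Drover goes to the new quay with the mage.  [the old quay: — | the new quay: the archer, the elf, the goblin, the mage, the orc, the troll]

13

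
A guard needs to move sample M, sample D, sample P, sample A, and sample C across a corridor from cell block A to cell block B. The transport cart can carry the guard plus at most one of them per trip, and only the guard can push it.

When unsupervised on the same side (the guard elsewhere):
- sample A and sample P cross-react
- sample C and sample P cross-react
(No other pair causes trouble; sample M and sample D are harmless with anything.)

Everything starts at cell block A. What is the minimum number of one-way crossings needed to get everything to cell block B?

Counting alone: the guard can take at most 1 across per trip to cell block B, so moving all 5 needs at least 5 loaded trips out, with a return between consecutive ones — at least 9 crossings.
The safety rule pushes this higher. Following every safe sequence of crossings, the most of the 5 that can be at cell block B as the transport cart arrives there on crossing 9 is 4 — never all 5.
So no plan with fewer than 11 crossings exists, and this one achieves 11:
1. Guard goes to cell block B with sample P.  [cell block A: sample A, sample C, sample D, sample M | cell block B: sample P]
2. Guard goes back to cell block A alone.  [cell block A: sample A, sample C, sample D, sample M | cell block B: sample P]
3. Guard goes to cell block B with sample M.  [cell block A: sample A, sample C, sample D | cell block B: sample M, sample P]
4. Guard goes back to cell block A alone.  [cell block A: sample A, sample C, sample D | cell block B: sample M, sample P]
5. Guard goes to cell block B with sample D.  [cell block A: sample A, sample C | cell block B: sample D, sample M, sample P]
6. Guard goes back to cell block A alone.  [cell block A: sample A, sample C | cell block B: sample D, sample M, sample P]
7. Guard goes to cell block B with sample A.  [cell block A: sample C | cell block B: sample A, sample D, sample M, sample P]
8. Guard goes back to cell block A with sample P.  [cell block A: sample C, sample P | cell block B: sample A, sample D, sample M]
9. Guard goes to cell block B with sample C.  [cell block A: sample P | cell block B: sample A, sample C, sample D, sample M]
10. Guard goes back to cell block A alone.  [cell block A: sample P | cell block B: sample A, sample C, sample D, sample M]
11. Guard goes to cell block B with sample P.  [cell block A: — | cell block B: sample A, sample C, sample D, sample M, sample P]

11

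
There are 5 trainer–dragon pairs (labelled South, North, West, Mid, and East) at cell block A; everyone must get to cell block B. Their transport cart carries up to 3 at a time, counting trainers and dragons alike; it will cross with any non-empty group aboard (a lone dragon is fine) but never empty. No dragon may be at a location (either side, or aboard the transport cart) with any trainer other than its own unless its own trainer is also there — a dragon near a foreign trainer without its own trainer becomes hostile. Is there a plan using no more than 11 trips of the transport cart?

Yes

Yes — this plan uses 11 crossings (≤ 11):
1. dragon South and trainer South cross → cell block B.
2. trainer South crosses ← cell block A.
3. dragon Mid, dragon North, and dragon West cross → cell block B.
4. dragon South crosses ← cell block A.
5. trainer Mid, trainer North, and trainer West cross → cell block B.
6. dragon North and trainer North cross ← cell block A.
7. trainer East, trainer North, and trainer South cross → cell block B.
8. dragon West crosses ← cell block A.
9. dragon North and dragon South cross → cell block B.
10. dragon South crosses ← cell block A.
11. dragon East, dragon South, and dragon West cross → cell block B.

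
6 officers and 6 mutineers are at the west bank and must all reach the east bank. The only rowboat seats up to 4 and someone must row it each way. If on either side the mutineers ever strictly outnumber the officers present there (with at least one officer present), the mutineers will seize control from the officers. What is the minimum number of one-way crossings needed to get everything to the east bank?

Counting alone: each trip to the east bank takes at most 4 across and each return brings at least 1 back, so after t trips out (and t−1 returns) at most 4t − (t−1) of the 12 are across; that first reaches 12 at t = 4, so at least 7 crossings are needed.
The safety rule pushes this higher. Following every safe sequence of crossings, the most of the 12 that can be at the east bank as the rowboat arrives there on crossing 7 is 11 — never all 12.
So no plan with fewer than 9 crossings exists, and this one achieves 9:
1. 2 mutineers → the east bank.  (the west bank: 6O 4M; the east bank: 0O 2M)
2. 1 mutineer ← the west bank.  (the west bank: 6O 5M; the east bank: 0O 1M)
3. 4 mutineers → the east bank.  (the west bank: 6O 1M; the east bank: 0O 5M)
4. 1 mutineer ← the west bank.  (the west bank: 6O 2M; the east bank: 0O 4M)
5. 4 officers → the east bank.  (the west bank: 2O 2M; the east bank: 4O 4M)
6. 1 officer and 1 mutineer ← the west bank.  (the west bank: 3O 3M; the east bank: 3O 3M)
7. 2 officers and 2 mutineers → the east bank.  (the west bank: 1O 1M; the east bank: 5O 5M)
8. 1 officer and 1 mutineer ← the west bank.  (the west bank: 2O 2M; the east bank: 4O 4M)
9. 2 officers and 2 mutineers → the east bank.  (the west bank: 0O 0M; the east bank: 6O 6M)

9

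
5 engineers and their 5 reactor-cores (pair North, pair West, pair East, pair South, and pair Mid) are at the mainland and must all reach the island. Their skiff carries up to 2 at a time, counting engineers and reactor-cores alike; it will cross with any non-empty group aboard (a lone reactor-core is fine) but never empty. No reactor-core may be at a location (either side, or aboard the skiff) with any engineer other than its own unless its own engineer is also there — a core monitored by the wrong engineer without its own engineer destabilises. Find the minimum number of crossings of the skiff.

impossible

Following every safe sequence of crossings from the start, the most of the 10 that can be at the island as the skiff arrives there on crossings 1, 3, 5, 7 is 2, 3, 4, 5 respectively; the best ever achieved is 5 of 10.
From crossing 9 on, no configuration arises that was not already reachable earlier: only 82 distinct safe configurations (who is on which side, and where the skiff is) can ever be reached, none of them has everyone across, and every continuation just revisits them. So no valid plan exists.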